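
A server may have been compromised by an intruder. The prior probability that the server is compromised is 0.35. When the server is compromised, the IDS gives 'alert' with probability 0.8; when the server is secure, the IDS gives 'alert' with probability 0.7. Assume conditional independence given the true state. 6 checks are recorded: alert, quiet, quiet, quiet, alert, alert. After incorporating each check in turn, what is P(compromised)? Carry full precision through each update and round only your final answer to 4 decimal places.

0.1923

Each posterior becomes the prior for the next update.
After 'alert': P(compromised) = 0.8·0.3500 / (0.8·0.3500 + 0.7·0.6500) ≈ 0.3810
After 'quiet': P(compromised) = 0.2·0.3810 / (0.2·0.3810 + 0.3·0.6190) ≈ 0.2909
After 'quiet': P(compromised) = 0.2·0.2909 / (0.2·0.2909 + 0.3·0.7091) ≈ 0.2148
After 'quiet': P(compromised) = 0.2·0.2148 / (0.2·0.2148 + 0.3·0.7852) ≈ 0.1542
After 'alert': P(compromised) = 0.8·0.1542 / (0.8·0.1542 + 0.7·0.8458) ≈ 0.1724
After 'alert': P(compromised) = 0.8·0.1724 / (0.8·0.1724 + 0.7·0.8276) ≈ 0.1923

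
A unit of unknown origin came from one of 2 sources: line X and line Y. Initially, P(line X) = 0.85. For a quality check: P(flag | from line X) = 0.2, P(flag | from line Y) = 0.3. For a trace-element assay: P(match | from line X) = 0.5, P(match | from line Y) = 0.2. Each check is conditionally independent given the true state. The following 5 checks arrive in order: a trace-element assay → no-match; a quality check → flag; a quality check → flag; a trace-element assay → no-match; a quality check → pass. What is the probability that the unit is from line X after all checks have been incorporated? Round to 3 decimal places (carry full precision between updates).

0.529

After a trace-element assay='no-match': P(line X) = 0.5·0.8500 / (0.5·0.8500 + 0.8·0.1500) ≈ 0.7798
After a quality check='flag': P(line X) = 0.2·0.7798 / (0.2·0.7798 + 0.3·0.2202) ≈ 0.7025
After a quality check='flag': P(line X) = 0.2·0.7025 / (0.2·0.7025 + 0.3·0.2975) ≈ 0.6115
After a trace-element assay='no-match': P(line X) = 0.5·0.6115 / (0.5·0.6115 + 0.8·0.3885) ≈ 0.4959
After a quality check='pass': P(line X) = 0.8·0.4959 / (0.8·0.4959 + 0.7·0.5041) ≈ 0.5293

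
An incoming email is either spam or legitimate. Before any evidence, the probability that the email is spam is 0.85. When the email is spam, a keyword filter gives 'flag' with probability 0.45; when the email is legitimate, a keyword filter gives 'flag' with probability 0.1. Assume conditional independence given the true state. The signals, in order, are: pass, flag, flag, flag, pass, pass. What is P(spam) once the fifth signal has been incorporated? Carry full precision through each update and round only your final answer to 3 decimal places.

After 'pass': P(spam) = 0.55·0.8500 / (0.55·0.8500 + 0.9·0.1500) ≈ 0.7759
After 'flag': P(spam) = 0.45·0.7759 / (0.45·0.7759 + 0.1·0.2241) ≈ 0.9397
After 'flag': P(spam) = 0.45·0.9397 / (0.45·0.9397 + 0.1·0.0603) ≈ 0.9859
After 'flag': P(spam) = 0.45·0.9859 / (0.45·0.9859 + 0.1·0.0141) ≈ 0.9968
After 'pass': P(spam) = 0.55·0.9968 / (0.55·0.9968 + 0.9·0.0032) ≈ 0.9948

0.995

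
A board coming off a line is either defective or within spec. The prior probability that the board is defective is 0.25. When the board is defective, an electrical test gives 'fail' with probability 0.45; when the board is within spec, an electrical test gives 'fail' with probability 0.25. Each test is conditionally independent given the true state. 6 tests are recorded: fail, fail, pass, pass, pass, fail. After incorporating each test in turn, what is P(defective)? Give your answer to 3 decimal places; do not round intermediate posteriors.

After 'fail': P(defective) = 0.45·0.2500 / (0.45·0.2500 + 0.25·0.7500) ≈ 0.3750
After 'fail': P(defective) = 0.45·0.3750 / (0.45·0.3750 + 0.25·0.6250) ≈ 0.5192
After 'pass': P(defective) = 0.55·0.5192 / (0.55·0.5192 + 0.75·0.4808) ≈ 0.4420
After 'pass': P(defective) = 0.55·0.4420 / (0.55·0.4420 + 0.75·0.5580) ≈ 0.3674
After 'pass': P(defective) = 0.55·0.3674 / (0.55·0.3674 + 0.75·0.6326) ≈ 0.2987
After 'fail': P(defective) = 0.45·0.2987 / (0.45·0.2987 + 0.25·0.7013) ≈ 0.4340

0.434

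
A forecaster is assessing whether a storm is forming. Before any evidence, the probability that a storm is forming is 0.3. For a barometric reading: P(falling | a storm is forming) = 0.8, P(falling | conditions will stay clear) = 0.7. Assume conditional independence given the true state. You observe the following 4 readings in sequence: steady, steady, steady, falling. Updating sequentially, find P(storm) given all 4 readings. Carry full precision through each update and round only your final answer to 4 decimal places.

0.1267

After 'steady': P(storm) = 0.2·0.3000 / (0.2·0.3000 + 0.3·0.7000) ≈ 0.2222
After 'steady': P(storm) = 0.2·0.2222 / (0.2·0.2222 + 0.3·0.7778) ≈ 0.1600
After 'steady': P(storm) = 0.2·0.1600 / (0.2·0.1600 + 0.3·0.8400) ≈ 0.1127
After 'falling': P(storm) = 0.8·0.1127 / (0.8·0.1127 + 0.7·0.8873) ≈ 0.1267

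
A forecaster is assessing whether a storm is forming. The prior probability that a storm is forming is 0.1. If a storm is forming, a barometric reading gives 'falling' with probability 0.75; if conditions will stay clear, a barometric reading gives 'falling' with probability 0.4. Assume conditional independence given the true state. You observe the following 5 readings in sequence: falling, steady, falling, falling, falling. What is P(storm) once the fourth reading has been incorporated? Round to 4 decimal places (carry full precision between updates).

After 'falling': P(storm) = 0.75·0.1000 / (0.75·0.1000 + 0.4·0.9000) ≈ 0.1724
After 'steady': P(storm) = 0.25·0.1724 / (0.25·0.1724 + 0.6·0.8276) ≈ 0.0799
After 'falling': P(storm) = 0.75·0.0799 / (0.75·0.0799 + 0.4·0.9201) ≈ 0.1400
After 'falling': P(storm) = 0.75·0.1400 / (0.75·0.1400 + 0.4·0.8600) ≈ 0.2338

0.2338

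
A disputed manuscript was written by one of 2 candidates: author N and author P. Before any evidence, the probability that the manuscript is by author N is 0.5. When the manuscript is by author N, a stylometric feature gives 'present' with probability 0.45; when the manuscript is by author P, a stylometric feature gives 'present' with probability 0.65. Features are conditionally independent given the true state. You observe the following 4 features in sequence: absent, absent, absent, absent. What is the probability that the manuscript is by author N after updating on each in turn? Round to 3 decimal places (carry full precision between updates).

After 'absent': P(author N) = 0.55·0.5000 / (0.55·0.5000 + 0.35·0.5000) ≈ 0.6111
After 'absent': P(author N) = 0.55·0.6111 / (0.55·0.6111 + 0.35·0.3889) ≈ 0.7118
After 'absent': P(author N) = 0.55·0.7118 / (0.55·0.7118 + 0.35·0.2882) ≈ 0.7951
After 'absent': P(author N) = 0.55·0.7951 / (0.55·0.7951 + 0.35·0.2049) ≈ 0.8591

0.859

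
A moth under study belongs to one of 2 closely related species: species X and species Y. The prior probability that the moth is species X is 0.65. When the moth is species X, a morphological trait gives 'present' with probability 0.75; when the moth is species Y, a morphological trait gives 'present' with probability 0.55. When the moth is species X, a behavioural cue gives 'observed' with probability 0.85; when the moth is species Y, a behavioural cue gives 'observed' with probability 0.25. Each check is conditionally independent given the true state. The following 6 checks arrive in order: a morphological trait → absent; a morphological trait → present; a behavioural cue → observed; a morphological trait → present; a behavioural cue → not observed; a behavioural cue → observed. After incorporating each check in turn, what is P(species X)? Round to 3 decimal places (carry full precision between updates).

After a morphological trait='absent': P(species X) = 0.25·0.6500 / (0.25·0.6500 + 0.45·0.3500) ≈ 0.5078
After a morphological trait='present': P(species X) = 0.75·0.5078 / (0.75·0.5078 + 0.55·0.4922) ≈ 0.5845
After a behavioural cue='observed': P(species X) = 0.85·0.5845 / (0.85·0.5845 + 0.25·0.4155) ≈ 0.8271
After a morphological trait='present': P(species X) = 0.75·0.8271 / (0.75·0.8271 + 0.55·0.1729) ≈ 0.8671
After a behavioural cue='not observed': P(species X) = 0.15·0.8671 / (0.15·0.8671 + 0.75·0.1329) ≈ 0.5661
After a behavioural cue='observed': P(species X) = 0.85·0.5661 / (0.85·0.5661 + 0.25·0.4339) ≈ 0.8160

0.816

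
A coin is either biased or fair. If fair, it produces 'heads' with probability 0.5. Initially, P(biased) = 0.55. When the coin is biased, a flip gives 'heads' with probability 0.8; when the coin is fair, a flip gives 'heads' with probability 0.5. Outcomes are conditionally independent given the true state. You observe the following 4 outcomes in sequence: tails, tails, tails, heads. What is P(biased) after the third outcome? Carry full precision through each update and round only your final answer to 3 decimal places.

0.073

After 'tails': P(biased) = 0.2·0.5500 / (0.2·0.5500 + 0.5·0.4500) ≈ 0.3284
After 'tails': P(biased) = 0.2·0.3284 / (0.2·0.3284 + 0.5·0.6716) ≈ 0.1636
After 'tails': P(biased) = 0.2·0.1636 / (0.2·0.1636 + 0.5·0.8364) ≈ 0.0725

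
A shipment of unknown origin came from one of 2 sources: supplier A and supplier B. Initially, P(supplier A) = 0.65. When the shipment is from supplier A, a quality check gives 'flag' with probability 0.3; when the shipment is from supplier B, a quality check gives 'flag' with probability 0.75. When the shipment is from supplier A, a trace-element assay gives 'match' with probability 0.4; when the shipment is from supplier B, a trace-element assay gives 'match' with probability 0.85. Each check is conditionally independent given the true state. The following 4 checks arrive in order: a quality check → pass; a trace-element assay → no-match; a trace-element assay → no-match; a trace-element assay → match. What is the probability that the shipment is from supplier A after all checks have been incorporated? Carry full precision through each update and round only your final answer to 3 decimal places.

After a quality check='pass': P(supplier A) = 0.7·0.6500 / (0.7·0.6500 + 0.25·0.3500) ≈ 0.8387
After a trace-element assay='no-match': P(supplier A) = 0.6·0.8387 / (0.6·0.8387 + 0.15·0.1613) ≈ 0.9541
After a trace-element assay='no-match': P(supplier A) = 0.6·0.9541 / (0.6·0.9541 + 0.15·0.0459) ≈ 0.9881
After a trace-element assay='match': P(supplier A) = 0.4·0.9881 / (0.4·0.9881 + 0.85·0.0119) ≈ 0.9751

0.975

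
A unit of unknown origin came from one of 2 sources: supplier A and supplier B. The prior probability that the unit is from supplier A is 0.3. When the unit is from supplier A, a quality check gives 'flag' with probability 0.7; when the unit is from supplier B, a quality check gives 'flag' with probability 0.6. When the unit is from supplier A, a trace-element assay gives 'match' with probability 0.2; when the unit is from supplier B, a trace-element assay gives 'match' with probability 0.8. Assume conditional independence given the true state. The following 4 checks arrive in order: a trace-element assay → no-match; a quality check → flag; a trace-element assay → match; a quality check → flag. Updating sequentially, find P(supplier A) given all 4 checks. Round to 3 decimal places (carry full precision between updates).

After a trace-element assay='no-match': P(supplier A) = 0.8·0.3000 / (0.8·0.3000 + 0.2·0.7000) ≈ 0.6316
After a quality check='flag': P(supplier A) = 0.7·0.6316 / (0.7·0.6316 + 0.6·0.3684) ≈ 0.6667
After a trace-element assay='match': P(supplier A) = 0.2·0.6667 / (0.2·0.6667 + 0.8·0.3333) ≈ 0.3333
After a quality check='flag': P(supplier A) = 0.7·0.3333 / (0.7·0.3333 + 0.6·0.6667) ≈ 0.3684

0.368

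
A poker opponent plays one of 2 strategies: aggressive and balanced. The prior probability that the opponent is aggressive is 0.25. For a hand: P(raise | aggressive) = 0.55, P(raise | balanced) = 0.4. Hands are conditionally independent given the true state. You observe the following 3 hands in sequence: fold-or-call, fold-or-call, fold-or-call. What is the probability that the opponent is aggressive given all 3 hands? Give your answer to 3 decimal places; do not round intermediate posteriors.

After 'fold-or-call': P(aggressive) = 0.45·0.2500 / (0.45·0.2500 + 0.6·0.7500) ≈ 0.2000
After 'fold-or-call': P(aggressive) = 0.45·0.2000 / (0.45·0.2000 + 0.6·0.8000) ≈ 0.1579
After 'fold-or-call': P(aggressive) = 0.45·0.1579 / (0.45·0.1579 + 0.6·0.8421) ≈ 0.1233

0.123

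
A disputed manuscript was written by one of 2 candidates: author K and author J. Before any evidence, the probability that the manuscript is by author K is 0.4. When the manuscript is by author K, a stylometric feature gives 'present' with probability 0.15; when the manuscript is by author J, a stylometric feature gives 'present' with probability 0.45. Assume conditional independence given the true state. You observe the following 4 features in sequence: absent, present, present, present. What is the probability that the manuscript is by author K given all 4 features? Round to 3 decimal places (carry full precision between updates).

0.037

After 'absent': P(author K) = 0.85·0.4000 / (0.85·0.4000 + 0.55·0.6000) ≈ 0.5075
After 'present': P(author K) = 0.15·0.5075 / (0.15·0.5075 + 0.45·0.4925) ≈ 0.2556
After 'present': P(author K) = 0.15·0.2556 / (0.15·0.2556 + 0.45·0.7444) ≈ 0.1027
After 'present': P(author K) = 0.15·0.1027 / (0.15·0.1027 + 0.45·0.8973) ≈ 0.0368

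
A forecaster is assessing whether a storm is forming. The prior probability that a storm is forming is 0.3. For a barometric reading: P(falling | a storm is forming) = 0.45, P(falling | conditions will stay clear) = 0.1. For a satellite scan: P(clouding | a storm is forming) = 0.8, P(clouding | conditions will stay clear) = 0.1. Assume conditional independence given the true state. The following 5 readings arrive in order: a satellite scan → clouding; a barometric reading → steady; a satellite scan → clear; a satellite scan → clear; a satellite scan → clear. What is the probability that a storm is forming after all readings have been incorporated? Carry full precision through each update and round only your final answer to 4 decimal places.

0.0225

Apply Bayes' rule sequentially, carrying P(storm) forward.
After a satellite scan='clouding': P(storm) = 0.8·0.3000 / (0.8·0.3000 + 0.1·0.7000) ≈ 0.7742
After a barometric reading='steady': P(storm) = 0.55·0.7742 / (0.55·0.7742 + 0.9·0.2258) ≈ 0.6769
After a satellite scan='clear': P(storm) = 0.2·0.6769 / (0.2·0.6769 + 0.9·0.3231) ≈ 0.3177
After a satellite scan='clear': P(storm) = 0.2·0.3177 / (0.2·0.3177 + 0.9·0.6823) ≈ 0.0938
After a satellite scan='clear': P(storm) = 0.2·0.0938 / (0.2·0.0938 + 0.9·0.9062) ≈ 0.0225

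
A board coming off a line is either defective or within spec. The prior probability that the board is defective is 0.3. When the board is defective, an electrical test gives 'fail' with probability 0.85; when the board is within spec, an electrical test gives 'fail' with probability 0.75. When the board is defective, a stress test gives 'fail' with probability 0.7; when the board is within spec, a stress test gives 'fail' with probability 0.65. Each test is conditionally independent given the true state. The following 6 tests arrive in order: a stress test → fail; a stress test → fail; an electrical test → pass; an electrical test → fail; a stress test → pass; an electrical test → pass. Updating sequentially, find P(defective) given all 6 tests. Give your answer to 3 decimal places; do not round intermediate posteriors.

0.148

Apply Bayes' rule sequentially, carrying P(defective) forward.
After a stress test='fail': P(defective) = 0.7·0.3000 / (0.7·0.3000 + 0.65·0.7000) ≈ 0.3158
After a stress test='fail': P(defective) = 0.7·0.3158 / (0.7·0.3158 + 0.65·0.6842) ≈ 0.3320
After an electrical test='pass': P(defective) = 0.15·0.3320 / (0.15·0.3320 + 0.25·0.6680) ≈ 0.2297
After an electrical test='fail': P(defective) = 0.85·0.2297 / (0.85·0.2297 + 0.75·0.7703) ≈ 0.2526
After a stress test='pass': P(defective) = 0.3·0.2526 / (0.3·0.2526 + 0.35·0.7474) ≈ 0.2246
After an electrical test='pass': P(defective) = 0.15·0.2246 / (0.15·0.2246 + 0.25·0.7754) ≈ 0.1481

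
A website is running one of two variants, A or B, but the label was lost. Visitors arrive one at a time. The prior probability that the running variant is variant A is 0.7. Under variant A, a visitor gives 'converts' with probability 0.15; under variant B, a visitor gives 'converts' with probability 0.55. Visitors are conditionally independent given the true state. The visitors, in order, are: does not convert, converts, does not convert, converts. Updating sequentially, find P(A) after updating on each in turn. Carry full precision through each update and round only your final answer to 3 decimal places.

0.382

After 'does not convert': P(A) = 0.85·0.7000 / (0.85·0.7000 + 0.45·0.3000) ≈ 0.8151
After 'converts': P(A) = 0.15·0.8151 / (0.15·0.8151 + 0.55·0.1849) ≈ 0.5459
After 'does not convert': P(A) = 0.85·0.5459 / (0.85·0.5459 + 0.45·0.4541) ≈ 0.6942
After 'converts': P(A) = 0.15·0.6942 / (0.15·0.6942 + 0.55·0.3058) ≈ 0.3824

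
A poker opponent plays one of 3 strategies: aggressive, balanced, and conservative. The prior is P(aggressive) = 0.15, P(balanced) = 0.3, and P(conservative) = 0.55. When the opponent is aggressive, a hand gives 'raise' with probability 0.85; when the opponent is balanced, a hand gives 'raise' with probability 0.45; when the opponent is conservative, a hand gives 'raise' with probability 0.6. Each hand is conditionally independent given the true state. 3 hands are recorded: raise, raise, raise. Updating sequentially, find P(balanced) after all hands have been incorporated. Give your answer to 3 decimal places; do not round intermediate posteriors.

After 'raise': normaliser = 0.85·0.1500 + 0.45·0.3000 + 0.6·0.5500; P(aggressive) ≈ 0.2152, P(balanced) ≈ 0.2278, P(conservative) ≈ 0.5570
After 'raise': normaliser = 0.85·0.2152 + 0.45·0.2278 + 0.6·0.5570; P(aggressive) ≈ 0.2952, P(balanced) ≈ 0.1655, P(conservative) ≈ 0.5393
After 'raise': normaliser = 0.85·0.2952 + 0.45·0.1655 + 0.6·0.5393; P(aggressive) ≈ 0.3866, P(balanced) ≈ 0.1147, P(conservative) ≈ 0.4986

0.115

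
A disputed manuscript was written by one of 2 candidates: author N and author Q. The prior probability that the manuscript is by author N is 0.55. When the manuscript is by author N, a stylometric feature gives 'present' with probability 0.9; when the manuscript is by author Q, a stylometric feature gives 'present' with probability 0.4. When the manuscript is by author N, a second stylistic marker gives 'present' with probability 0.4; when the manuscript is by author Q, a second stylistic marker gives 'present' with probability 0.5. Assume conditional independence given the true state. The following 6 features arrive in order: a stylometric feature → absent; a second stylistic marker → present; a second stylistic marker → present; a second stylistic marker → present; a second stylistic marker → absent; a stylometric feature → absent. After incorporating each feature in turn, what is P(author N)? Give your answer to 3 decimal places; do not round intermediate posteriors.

0.020

Apply Bayes' rule sequentially, carrying P(author N) forward.
After a stylometric feature='absent': P(author N) = 0.1·0.5500 / (0.1·0.5500 + 0.6·0.4500) ≈ 0.1692
After a second stylistic marker='present': P(author N) = 0.4·0.1692 / (0.4·0.1692 + 0.5·0.8308) ≈ 0.1401
After a second stylistic marker='present': P(author N) = 0.4·0.1401 / (0.4·0.1401 + 0.5·0.8599) ≈ 0.1153
After a second stylistic marker='present': P(author N) = 0.4·0.1153 / (0.4·0.1153 + 0.5·0.8847) ≈ 0.0944
After a second stylistic marker='absent': P(author N) = 0.6·0.0944 / (0.6·0.0944 + 0.5·0.9056) ≈ 0.1112
After a stylometric feature='absent': P(author N) = 0.1·0.1112 / (0.1·0.1112 + 0.6·0.8888) ≈ 0.0204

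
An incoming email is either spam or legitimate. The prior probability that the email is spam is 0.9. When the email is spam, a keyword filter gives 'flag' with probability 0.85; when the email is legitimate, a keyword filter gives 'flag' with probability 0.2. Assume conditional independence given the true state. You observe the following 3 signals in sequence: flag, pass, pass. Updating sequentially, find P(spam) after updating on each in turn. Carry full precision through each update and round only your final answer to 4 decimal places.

0.5735

Apply Bayes' rule sequentially, carrying P(spam) forward.
After 'flag': P(spam) = 0.85·0.9000 / (0.85·0.9000 + 0.2·0.1000) ≈ 0.9745
After 'pass': P(spam) = 0.15·0.9745 / (0.15·0.9745 + 0.8·0.0255) ≈ 0.8776
After 'pass': P(spam) = 0.15·0.8776 / (0.15·0.8776 + 0.8·0.1224) ≈ 0.5735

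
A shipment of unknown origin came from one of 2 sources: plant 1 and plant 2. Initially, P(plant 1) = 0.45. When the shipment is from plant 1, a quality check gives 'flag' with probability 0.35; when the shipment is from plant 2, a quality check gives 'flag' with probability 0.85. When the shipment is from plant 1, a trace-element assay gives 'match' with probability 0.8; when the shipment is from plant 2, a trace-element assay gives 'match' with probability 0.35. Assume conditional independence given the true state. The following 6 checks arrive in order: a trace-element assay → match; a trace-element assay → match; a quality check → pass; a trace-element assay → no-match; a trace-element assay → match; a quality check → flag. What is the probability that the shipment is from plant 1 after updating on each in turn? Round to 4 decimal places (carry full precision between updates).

0.8429

Apply Bayes' rule sequentially, carrying P(plant 1) forward.
After a trace-element assay='match': P(plant 1) = 0.8·0.4500 / (0.8·0.4500 + 0.35·0.5500) ≈ 0.6516
After a trace-element assay='match': P(plant 1) = 0.8·0.6516 / (0.8·0.6516 + 0.35·0.3484) ≈ 0.8104
After a quality check='pass': P(plant 1) = 0.65·0.8104 / (0.65·0.8104 + 0.15·0.1896) ≈ 0.9488
After a trace-element assay='no-match': P(plant 1) = 0.2·0.9488 / (0.2·0.9488 + 0.65·0.0512) ≈ 0.8507
After a trace-element assay='match': P(plant 1) = 0.8·0.8507 / (0.8·0.8507 + 0.35·0.1493) ≈ 0.9287
After a quality check='flag': P(plant 1) = 0.35·0.9287 / (0.35·0.9287 + 0.85·0.0713) ≈ 0.8429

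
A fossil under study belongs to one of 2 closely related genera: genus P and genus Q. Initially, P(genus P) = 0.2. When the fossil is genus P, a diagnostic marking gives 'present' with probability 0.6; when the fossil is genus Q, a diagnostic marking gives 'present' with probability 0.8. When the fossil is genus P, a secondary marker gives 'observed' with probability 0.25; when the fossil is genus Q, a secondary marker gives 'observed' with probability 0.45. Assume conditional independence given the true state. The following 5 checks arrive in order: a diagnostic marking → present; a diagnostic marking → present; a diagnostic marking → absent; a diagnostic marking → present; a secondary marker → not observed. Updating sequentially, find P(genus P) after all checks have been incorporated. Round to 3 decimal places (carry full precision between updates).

0.223

Each posterior becomes the prior for the next update.
After a diagnostic marking='present': P(genus P) = 0.6·0.2000 / (0.6·0.2000 + 0.8·0.8000) ≈ 0.1579
After a diagnostic marking='present': P(genus P) = 0.6·0.1579 / (0.6·0.1579 + 0.8·0.8421) ≈ 0.1233
After a diagnostic marking='absent': P(genus P) = 0.4·0.1233 / (0.4·0.1233 + 0.2·0.8767) ≈ 0.2195
After a diagnostic marking='present': P(genus P) = 0.6·0.2195 / (0.6·0.2195 + 0.8·0.7805) ≈ 0.1742
After a secondary marker='not observed': P(genus P) = 0.75·0.1742 / (0.75·0.1742 + 0.55·0.8258) ≈ 0.2234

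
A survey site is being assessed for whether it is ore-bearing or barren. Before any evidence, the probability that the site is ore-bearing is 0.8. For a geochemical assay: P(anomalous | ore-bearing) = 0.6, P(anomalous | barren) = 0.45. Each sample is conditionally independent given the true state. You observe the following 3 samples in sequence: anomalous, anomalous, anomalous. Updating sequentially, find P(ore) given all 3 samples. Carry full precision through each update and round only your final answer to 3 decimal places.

0.905

Each posterior becomes the prior for the next update.
After 'anomalous': P(ore) = 0.6·0.8000 / (0.6·0.8000 + 0.45·0.2000) ≈ 0.8421
After 'anomalous': P(ore) = 0.6·0.8421 / (0.6·0.8421 + 0.45·0.1579) ≈ 0.8767
After 'anomalous': P(ore) = 0.6·0.8767 / (0.6·0.8767 + 0.45·0.1233) ≈ 0.9046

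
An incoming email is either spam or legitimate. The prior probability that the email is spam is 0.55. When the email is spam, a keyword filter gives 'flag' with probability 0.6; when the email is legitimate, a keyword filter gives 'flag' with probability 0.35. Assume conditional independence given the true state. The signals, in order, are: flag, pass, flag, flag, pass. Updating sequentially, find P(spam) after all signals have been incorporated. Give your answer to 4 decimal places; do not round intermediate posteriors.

0.6999

After 'flag': P(spam) = 0.6·0.5500 / (0.6·0.5500 + 0.35·0.4500) ≈ 0.6769
After 'pass': P(spam) = 0.4·0.6769 / (0.4·0.6769 + 0.65·0.3231) ≈ 0.5632
After 'flag': P(spam) = 0.6·0.5632 / (0.6·0.5632 + 0.35·0.4368) ≈ 0.6885
After 'flag': P(spam) = 0.6·0.6885 / (0.6·0.6885 + 0.35·0.3115) ≈ 0.7912
After 'pass': P(spam) = 0.4·0.7912 / (0.4·0.7912 + 0.65·0.2088) ≈ 0.6999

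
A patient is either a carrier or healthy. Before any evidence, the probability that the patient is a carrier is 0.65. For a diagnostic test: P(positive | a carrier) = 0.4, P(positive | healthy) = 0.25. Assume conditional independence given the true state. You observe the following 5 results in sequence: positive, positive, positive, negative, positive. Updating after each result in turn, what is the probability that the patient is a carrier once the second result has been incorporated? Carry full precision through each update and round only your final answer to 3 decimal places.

After 'positive': P(carrier) = 0.4·0.6500 / (0.4·0.6500 + 0.25·0.3500) ≈ 0.7482
After 'positive': P(carrier) = 0.4·0.7482 / (0.4·0.7482 + 0.25·0.2518) ≈ 0.8262

0.826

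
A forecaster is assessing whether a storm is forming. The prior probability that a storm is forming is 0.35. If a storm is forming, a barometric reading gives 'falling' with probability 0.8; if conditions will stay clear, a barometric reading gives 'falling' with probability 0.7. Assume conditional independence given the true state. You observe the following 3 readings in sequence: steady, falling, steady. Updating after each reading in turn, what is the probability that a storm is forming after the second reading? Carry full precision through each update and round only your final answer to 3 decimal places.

0.291

After 'steady': P(storm) = 0.2·0.3500 / (0.2·0.3500 + 0.3·0.6500) ≈ 0.2642
After 'falling': P(storm) = 0.8·0.2642 / (0.8·0.2642 + 0.7·0.7358) ≈ 0.2909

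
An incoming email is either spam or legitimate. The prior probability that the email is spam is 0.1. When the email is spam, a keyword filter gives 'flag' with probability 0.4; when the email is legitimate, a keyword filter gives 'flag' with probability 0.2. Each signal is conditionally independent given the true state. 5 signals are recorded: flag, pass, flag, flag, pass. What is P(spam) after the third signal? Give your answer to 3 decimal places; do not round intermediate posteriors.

0.250

After 'flag': P(spam) = 0.4·0.1000 / (0.4·0.1000 + 0.2·0.9000) ≈ 0.1818
After 'pass': P(spam) = 0.6·0.1818 / (0.6·0.1818 + 0.8·0.8182) ≈ 0.1429
After 'flag': P(spam) = 0.4·0.1429 / (0.4·0.1429 + 0.2·0.8571) ≈ 0.2500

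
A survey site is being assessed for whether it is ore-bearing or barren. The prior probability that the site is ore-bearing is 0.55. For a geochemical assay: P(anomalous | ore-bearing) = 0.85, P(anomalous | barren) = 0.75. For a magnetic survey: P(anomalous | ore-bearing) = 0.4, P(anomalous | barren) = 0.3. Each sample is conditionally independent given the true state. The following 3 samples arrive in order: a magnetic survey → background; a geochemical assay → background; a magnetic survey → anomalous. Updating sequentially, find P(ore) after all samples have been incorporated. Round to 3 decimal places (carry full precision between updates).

After a magnetic survey='background': P(ore) = 0.6·0.5500 / (0.6·0.5500 + 0.7·0.4500) ≈ 0.5116
After a geochemical assay='background': P(ore) = 0.15·0.5116 / (0.15·0.5116 + 0.25·0.4884) ≈ 0.3860
After a magnetic survey='anomalous': P(ore) = 0.4·0.3860 / (0.4·0.3860 + 0.3·0.6140) ≈ 0.4560

0.456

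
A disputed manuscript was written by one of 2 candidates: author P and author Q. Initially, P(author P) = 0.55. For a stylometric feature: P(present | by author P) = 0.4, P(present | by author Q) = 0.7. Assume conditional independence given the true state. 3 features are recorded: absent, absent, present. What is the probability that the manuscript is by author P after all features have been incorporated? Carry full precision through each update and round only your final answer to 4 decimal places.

0.7364

Apply Bayes' rule sequentially, carrying P(author P) forward.
After 'absent': P(author P) = 0.6·0.5500 / (0.6·0.5500 + 0.3·0.4500) ≈ 0.7097
After 'absent': P(author P) = 0.6·0.7097 / (0.6·0.7097 + 0.3·0.2903) ≈ 0.8302
After 'present': P(author P) = 0.4·0.8302 / (0.4·0.8302 + 0.7·0.1698) ≈ 0.7364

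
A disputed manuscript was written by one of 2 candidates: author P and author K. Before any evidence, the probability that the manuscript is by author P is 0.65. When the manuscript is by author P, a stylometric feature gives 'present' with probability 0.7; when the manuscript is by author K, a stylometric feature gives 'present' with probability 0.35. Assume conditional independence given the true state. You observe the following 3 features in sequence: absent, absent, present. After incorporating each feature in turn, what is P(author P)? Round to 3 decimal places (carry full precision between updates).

Each posterior becomes the prior for the next update.
After 'absent': P(author P) = 0.3·0.6500 / (0.3·0.6500 + 0.65·0.3500) ≈ 0.4615
After 'absent': P(author P) = 0.3·0.4615 / (0.3·0.4615 + 0.65·0.5385) ≈ 0.2835
After 'present': P(author P) = 0.7·0.2835 / (0.7·0.2835 + 0.35·0.7165) ≈ 0.4417

0.442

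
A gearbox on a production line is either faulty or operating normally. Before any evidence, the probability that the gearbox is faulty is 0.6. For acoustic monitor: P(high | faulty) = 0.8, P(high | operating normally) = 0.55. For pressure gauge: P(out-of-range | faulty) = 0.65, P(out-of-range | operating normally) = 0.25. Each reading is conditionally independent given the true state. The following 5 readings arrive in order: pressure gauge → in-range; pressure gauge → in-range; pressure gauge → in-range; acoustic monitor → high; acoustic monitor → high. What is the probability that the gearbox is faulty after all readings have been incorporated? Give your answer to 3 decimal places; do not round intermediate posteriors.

After pressure gauge='in-range': P(faulty) = 0.35·0.6000 / (0.35·0.6000 + 0.75·0.4000) ≈ 0.4118
After pressure gauge='in-range': P(faulty) = 0.35·0.4118 / (0.35·0.4118 + 0.75·0.5882) ≈ 0.2462
After pressure gauge='in-range': P(faulty) = 0.35·0.2462 / (0.35·0.2462 + 0.75·0.7538) ≈ 0.1323
After acoustic monitor='high': P(faulty) = 0.8·0.1323 / (0.8·0.1323 + 0.55·0.8677) ≈ 0.1815
After acoustic monitor='high': P(faulty) = 0.8·0.1815 / (0.8·0.1815 + 0.55·0.8185) ≈ 0.2439

0.244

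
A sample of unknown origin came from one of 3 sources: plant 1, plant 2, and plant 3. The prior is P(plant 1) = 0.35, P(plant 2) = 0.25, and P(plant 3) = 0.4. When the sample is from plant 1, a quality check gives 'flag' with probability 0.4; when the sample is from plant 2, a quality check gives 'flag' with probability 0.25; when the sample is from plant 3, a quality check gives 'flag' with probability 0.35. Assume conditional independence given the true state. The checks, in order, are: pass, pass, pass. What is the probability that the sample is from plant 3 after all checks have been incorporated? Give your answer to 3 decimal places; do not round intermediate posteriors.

0.378

After 'pass': normaliser = 0.6·0.3500 + 0.75·0.2500 + 0.65·0.4000; P(plant 1) ≈ 0.3194, P(plant 2) ≈ 0.2852, P(plant 3) ≈ 0.3954
After 'pass': normaliser = 0.6·0.3194 + 0.75·0.2852 + 0.65·0.3954; P(plant 1) ≈ 0.2892, P(plant 2) ≈ 0.3228, P(plant 3) ≈ 0.3879
After 'pass': normaliser = 0.6·0.2892 + 0.75·0.3228 + 0.65·0.3879; P(plant 1) ≈ 0.2599, P(plant 2) ≈ 0.3625, P(plant 3) ≈ 0.3776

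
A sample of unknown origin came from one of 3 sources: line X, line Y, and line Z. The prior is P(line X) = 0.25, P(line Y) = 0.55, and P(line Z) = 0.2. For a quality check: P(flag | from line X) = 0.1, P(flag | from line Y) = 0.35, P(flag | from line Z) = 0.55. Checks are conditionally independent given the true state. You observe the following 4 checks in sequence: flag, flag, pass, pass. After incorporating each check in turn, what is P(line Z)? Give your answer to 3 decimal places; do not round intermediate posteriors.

0.287

After 'flag': normaliser = 0.1·0.2500 + 0.35·0.5500 + 0.55·0.2000; P(line X) ≈ 0.0763, P(line Y) ≈ 0.5878, P(line Z) ≈ 0.3359
After 'flag': normaliser = 0.1·0.0763 + 0.35·0.5878 + 0.55·0.3359; P(line X) ≈ 0.0192, P(line Y) ≈ 0.5168, P(line Z) ≈ 0.4640
After 'pass': normaliser = 0.9·0.0192 + 0.65·0.5168 + 0.45·0.4640; P(line X) ≈ 0.0307, P(line Y) ≈ 0.5977, P(line Z) ≈ 0.3716
After 'pass': normaliser = 0.9·0.0307 + 0.65·0.5977 + 0.45·0.3716; P(line X) ≈ 0.0474, P(line Y) ≈ 0.6660, P(line Z) ≈ 0.2866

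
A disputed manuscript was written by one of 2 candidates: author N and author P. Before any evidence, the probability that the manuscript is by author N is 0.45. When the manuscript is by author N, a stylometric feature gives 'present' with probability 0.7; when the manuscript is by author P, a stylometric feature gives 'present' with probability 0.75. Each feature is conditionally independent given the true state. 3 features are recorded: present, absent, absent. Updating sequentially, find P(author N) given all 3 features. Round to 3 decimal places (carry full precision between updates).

0.524

After 'present': P(author N) = 0.7·0.4500 / (0.7·0.4500 + 0.75·0.5500) ≈ 0.4330
After 'absent': P(author N) = 0.3·0.4330 / (0.3·0.4330 + 0.25·0.5670) ≈ 0.4782
After 'absent': P(author N) = 0.3·0.4782 / (0.3·0.4782 + 0.25·0.5218) ≈ 0.5237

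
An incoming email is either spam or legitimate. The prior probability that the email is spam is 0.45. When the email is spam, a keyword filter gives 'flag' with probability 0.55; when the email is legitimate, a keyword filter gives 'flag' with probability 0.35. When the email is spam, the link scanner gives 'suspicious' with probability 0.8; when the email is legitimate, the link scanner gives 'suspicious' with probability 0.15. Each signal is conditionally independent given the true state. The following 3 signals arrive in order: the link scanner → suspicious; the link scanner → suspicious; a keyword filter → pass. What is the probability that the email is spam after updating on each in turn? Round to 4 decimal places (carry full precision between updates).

0.9416

After the link scanner='suspicious': P(spam) = 0.8·0.4500 / (0.8·0.4500 + 0.15·0.5500) ≈ 0.8136
After the link scanner='suspicious': P(spam) = 0.8·0.8136 / (0.8·0.8136 + 0.15·0.1864) ≈ 0.9588
After a keyword filter='pass': P(spam) = 0.45·0.9588 / (0.45·0.9588 + 0.65·0.0412) ≈ 0.9416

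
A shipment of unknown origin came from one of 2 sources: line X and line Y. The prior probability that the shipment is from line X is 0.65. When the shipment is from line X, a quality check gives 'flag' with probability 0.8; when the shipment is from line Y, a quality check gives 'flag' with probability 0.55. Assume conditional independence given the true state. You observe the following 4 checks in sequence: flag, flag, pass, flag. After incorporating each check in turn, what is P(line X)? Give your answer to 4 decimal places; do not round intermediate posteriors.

0.7175

Apply Bayes' rule sequentially, carrying P(line X) forward.
After 'flag': P(line X) = 0.8·0.6500 / (0.8·0.6500 + 0.55·0.3500) ≈ 0.7298
After 'flag': P(line X) = 0.8·0.7298 / (0.8·0.7298 + 0.55·0.2702) ≈ 0.7971
After 'pass': P(line X) = 0.2·0.7971 / (0.2·0.7971 + 0.45·0.2029) ≈ 0.6359
After 'flag': P(line X) = 0.8·0.6359 / (0.8·0.6359 + 0.55·0.3641) ≈ 0.7175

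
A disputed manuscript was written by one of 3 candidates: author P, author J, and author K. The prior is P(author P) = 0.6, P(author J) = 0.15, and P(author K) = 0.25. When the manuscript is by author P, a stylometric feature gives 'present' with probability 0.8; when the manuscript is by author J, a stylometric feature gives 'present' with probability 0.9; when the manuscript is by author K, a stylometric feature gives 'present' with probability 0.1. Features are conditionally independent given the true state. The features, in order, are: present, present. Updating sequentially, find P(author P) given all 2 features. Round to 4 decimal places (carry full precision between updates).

0.7559

Apply Bayes' rule sequentially, carrying P(author P) forward.
After 'present': normaliser = 0.8·0.6000 + 0.9·0.1500 + 0.1·0.2500; P(author P) ≈ 0.7500, P(author J) ≈ 0.2109, P(author K) ≈ 0.0391
After 'present': normaliser = 0.8·0.7500 + 0.9·0.2109 + 0.1·0.0391; P(author P) ≈ 0.7559, P(author J) ≈ 0.2392, P(author K) ≈ 0.0049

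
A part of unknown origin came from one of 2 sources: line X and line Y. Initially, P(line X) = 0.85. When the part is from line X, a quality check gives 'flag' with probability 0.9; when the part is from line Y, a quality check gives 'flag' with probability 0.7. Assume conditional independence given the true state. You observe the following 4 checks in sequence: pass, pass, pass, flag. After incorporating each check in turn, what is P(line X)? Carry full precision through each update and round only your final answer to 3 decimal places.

After 'pass': P(line X) = 0.1·0.8500 / (0.1·0.8500 + 0.3·0.1500) ≈ 0.6538
After 'pass': P(line X) = 0.1·0.6538 / (0.1·0.6538 + 0.3·0.3462) ≈ 0.3864
After 'pass': P(line X) = 0.1·0.3864 / (0.1·0.3864 + 0.3·0.6136) ≈ 0.1735
After 'flag': P(line X) = 0.9·0.1735 / (0.9·0.1735 + 0.7·0.8265) ≈ 0.2125

0.213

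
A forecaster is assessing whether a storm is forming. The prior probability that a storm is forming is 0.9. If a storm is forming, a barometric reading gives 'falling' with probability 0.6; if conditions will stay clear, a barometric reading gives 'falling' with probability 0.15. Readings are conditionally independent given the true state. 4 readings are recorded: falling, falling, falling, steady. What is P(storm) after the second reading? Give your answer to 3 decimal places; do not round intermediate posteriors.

0.993

After 'falling': P(storm) = 0.6·0.9000 / (0.6·0.9000 + 0.15·0.1000) ≈ 0.9730
After 'falling': P(storm) = 0.6·0.9730 / (0.6·0.9730 + 0.15·0.0270) ≈ 0.9931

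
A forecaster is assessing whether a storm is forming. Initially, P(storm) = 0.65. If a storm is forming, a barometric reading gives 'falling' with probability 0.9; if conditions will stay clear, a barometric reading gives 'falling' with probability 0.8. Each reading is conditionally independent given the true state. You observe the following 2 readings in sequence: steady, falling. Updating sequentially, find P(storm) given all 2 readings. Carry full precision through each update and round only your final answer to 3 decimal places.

After 'steady': P(storm) = 0.1·0.6500 / (0.1·0.6500 + 0.2·0.3500) ≈ 0.4815
After 'falling': P(storm) = 0.9·0.4815 / (0.9·0.4815 + 0.8·0.5185) ≈ 0.5109

0.511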